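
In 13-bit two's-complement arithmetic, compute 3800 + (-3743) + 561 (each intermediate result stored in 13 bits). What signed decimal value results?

3800 + (-3743) = 57 (0000000111001)
57 + 561 = 618 (0001001101010)

618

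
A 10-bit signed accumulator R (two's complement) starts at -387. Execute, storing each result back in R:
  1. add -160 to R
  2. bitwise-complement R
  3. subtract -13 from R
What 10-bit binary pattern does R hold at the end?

1000101111

Start: R = -387 = 1001111101.
R = -387 + (-160) = -547; wraps to 477 = 0111011101
R = NOT 0111011101 = 1000100010 = -478
R = -478 − (-13) = -465 = 1000101111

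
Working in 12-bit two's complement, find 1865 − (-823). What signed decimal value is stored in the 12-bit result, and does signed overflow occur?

-1408; overflow

1865 → 011101001001
-823 → 110011001001
Subtract via negate-and-add: invert 110011001001 + 1 = 001100110111 (i.e. 823).
  011101001001
+ 001100110111
= 101010000000
Result 101010000000: MSB = 1 → 2688 − 4096 = -1408.
Both addends (after negating the subtrahend) are non-negative but the stored result is negative: signed overflow. The true value 1865 − (-823) = 2688 lies outside [-2048, 2047].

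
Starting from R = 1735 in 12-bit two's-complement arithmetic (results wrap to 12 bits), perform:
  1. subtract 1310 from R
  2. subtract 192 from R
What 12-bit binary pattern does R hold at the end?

000011101001

Start: R = 1735 = 011011000111.
R = 1735 − 1310 = 425 = 000110101001
R = 425 − 192 = 233 = 000011101001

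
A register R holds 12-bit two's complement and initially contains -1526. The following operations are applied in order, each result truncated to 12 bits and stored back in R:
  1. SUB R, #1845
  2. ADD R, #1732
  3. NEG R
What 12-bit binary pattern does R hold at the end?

011001100111

Start: R = -1526 = 101000001010.
R = -1526 − 1845 = -3371; wraps to 725 = 001011010101
R = 725 + 1732 = 2457; wraps to -1639 = 100110011001
R = −(-1639) = 1639 = 011001100111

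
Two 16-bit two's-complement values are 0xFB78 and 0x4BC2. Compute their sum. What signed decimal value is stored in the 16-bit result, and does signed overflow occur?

0xFB78 = 1111101101111000 = -1160 (signed)
0x4BC2 = 0100101111000010 = 19394 (signed)
  1111101101111000
+ 0100101111000010
= 0100011100111010  (discard carry-out 1)
Result 0100011100111010: MSB = 0 → value 18234.
Addends have opposite signs, so signed overflow cannot occur.

18234; no overflow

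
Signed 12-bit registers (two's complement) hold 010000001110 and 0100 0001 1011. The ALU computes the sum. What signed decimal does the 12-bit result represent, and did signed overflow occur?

-2007; overflow

010000001110 = 1038 (signed)
0100 0001 1011 → 010000011011 = 1051 (signed)
  010000001110
+ 010000011011
= 100000101001
Result 100000101001: MSB = 1 → 2089 − 4096 = -2007.
Both addends are non-negative but the stored result is negative: signed overflow. The true value 1038 + 1051 = 2089 lies outside [-2048, 2047].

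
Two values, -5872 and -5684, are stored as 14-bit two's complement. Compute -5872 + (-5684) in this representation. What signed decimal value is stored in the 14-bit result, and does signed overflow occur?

4828; overflow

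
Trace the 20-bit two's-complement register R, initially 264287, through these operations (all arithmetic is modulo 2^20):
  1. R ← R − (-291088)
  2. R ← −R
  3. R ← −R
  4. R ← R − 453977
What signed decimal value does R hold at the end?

101398

Start: R = 264287 = 01000000100001011111.
R = 264287 − (-291088) = 555375; wraps to -493201 = 10000111100101101111
R = −(-493201) = 493201 = 01111000011010010001
R = −(493201) = -493201 = 10000111100101101111
R = -493201 − 453977 = -947178; wraps to 101398 = 00011000110000010110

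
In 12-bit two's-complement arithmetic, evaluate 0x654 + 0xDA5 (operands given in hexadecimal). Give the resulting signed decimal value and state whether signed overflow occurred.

1017; no overflow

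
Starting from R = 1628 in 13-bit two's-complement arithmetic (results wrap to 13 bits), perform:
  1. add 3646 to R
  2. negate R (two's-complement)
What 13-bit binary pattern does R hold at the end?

0101101100110

Start: R = 1628 = 0011001011100.
R = 1628 + 3646 = 5274; wraps to -2918 = 1010010011010
R = −(-2918) = 2918 = 0101101100110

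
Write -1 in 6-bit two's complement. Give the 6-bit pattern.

|-1| = 1 = 000001 in 6 bits.
Invert the bits: 111110. Add 1: 111111.

111111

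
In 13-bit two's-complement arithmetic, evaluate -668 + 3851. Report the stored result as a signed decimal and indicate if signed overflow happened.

-668 → 1110101100100
3851 → 0111100001011
  1110101100100
+ 0111100001011
= 0110001101111  (discard carry-out 1)
Result 0110001101111: MSB = 0 → value 3183.
Addends have opposite signs, so signed overflow cannot occur.

3183; no overflow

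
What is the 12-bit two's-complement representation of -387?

111001111101

|-387| = 387 = 000110000011 in 12 bits.
Invert the bits: 111001111100. Add 1: 111001111101.
Check: 111001111101 reads as 3709 − 4096 = -387.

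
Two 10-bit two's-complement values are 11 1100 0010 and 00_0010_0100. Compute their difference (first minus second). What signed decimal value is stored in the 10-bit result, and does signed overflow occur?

11 1100 0010 → 1111000010 = -62 (signed)
00_0010_0100 → 0000100100 = 36 (signed)
Subtract via negate-and-add: invert 0000100100 + 1 = 1111011100 (i.e. -36).
  1111000010
+ 1111011100
= 1110011110  (discard carry-out 1)
Result 1110011110: MSB = 1 → 926 − 1024 = -98.
Both addends (after negating the subtrahend) are negative and so is the stored result: no signed overflow.

-98; no overflow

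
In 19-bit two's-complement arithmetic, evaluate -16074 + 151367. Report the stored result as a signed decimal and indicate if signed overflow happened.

-16074 → 1111100000100110110
151367 → 0100100111101000111
  1111100000100110110
+ 0100100111101000111
= 0100001000001111101  (discard carry-out 1)
Result 0100001000001111101: MSB = 0 → value 135293.
Addends have opposite signs, so signed overflow cannot occur.

135293; no overflow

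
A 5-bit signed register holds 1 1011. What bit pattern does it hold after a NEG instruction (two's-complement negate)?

00101

Invert: 00100. Add 1: 00101.
Check: 11011 = -5, 00101 = 5.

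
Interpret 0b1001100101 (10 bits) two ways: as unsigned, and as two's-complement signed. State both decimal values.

unsigned = 613, signed = -411

Unsigned: 1001100101 = 613.
Signed: MSB=1 → 613 − 1024 = -411.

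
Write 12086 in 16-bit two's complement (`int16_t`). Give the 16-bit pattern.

0010111100110110

12086 is non-negative, so write it directly in 16 bits: 0010111100110110.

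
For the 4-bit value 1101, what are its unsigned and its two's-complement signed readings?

unsigned = 13, signed = -3

Unsigned: 1101 = 13.
Signed: MSB=1 → 13 − 16 = -3.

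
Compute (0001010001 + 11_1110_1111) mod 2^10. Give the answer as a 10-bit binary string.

0001000000

  0001010001
+ 1111101111
= 0001000000  (discard carry-out 1)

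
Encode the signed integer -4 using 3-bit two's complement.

100

|-4| = 4 = 100 in 3 bits.
Invert the bits: 011. Add 1: 100.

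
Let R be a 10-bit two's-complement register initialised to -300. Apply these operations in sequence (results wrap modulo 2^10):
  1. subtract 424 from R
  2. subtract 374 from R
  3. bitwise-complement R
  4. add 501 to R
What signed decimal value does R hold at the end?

Start: R = -300 = 1011010100.
R = -300 − 424 = -724; wraps to 300 = 0100101100
R = 300 − 374 = -74 = 1110110110
R = NOT 1110110110 = 0001001001 = 73
R = 73 + 501 = 574; wraps to -450 = 1000111110

-450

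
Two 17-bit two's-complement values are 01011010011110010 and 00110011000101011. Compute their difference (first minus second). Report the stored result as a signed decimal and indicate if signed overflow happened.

20167; no overflow

01011010011110010 = 46322 (signed)
00110011000101011 = 26155 (signed)
Subtract via negate-and-add: invert 00110011000101011 + 1 = 11001100111010101 (i.e. -26155).
  01011010011110010
+ 11001100111010101
= 00100111011000111  (discard carry-out 1)
Result 00100111011000111: MSB = 0 → value 20167.
Addends (after negating the subtrahend) have opposite signs, so signed overflow cannot occur.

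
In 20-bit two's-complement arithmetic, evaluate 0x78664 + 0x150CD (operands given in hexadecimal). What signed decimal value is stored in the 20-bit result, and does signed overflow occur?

0x78664 = 01111000011001100100 = 493156 (signed)
0x150CD = 00010101000011001101 = 86221 (signed)
  01111000011001100100
+ 00010101000011001101
= 10001101011100110001
Result 10001101011100110001: MSB = 1 → 579377 − 1048576 = -469199.
Both addends are non-negative but the stored result is negative: signed overflow. The true value 493156 + 86221 = 579377 lies outside [-524288, 524287].

-469199; overflow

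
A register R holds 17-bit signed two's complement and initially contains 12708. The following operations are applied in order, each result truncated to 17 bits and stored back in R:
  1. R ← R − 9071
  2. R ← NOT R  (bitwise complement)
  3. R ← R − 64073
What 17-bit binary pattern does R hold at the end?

Start: R = 12708 = 00011000110100100.
R = 12708 − 9071 = 3637 = 00000111000110101
R = NOT 00000111000110101 = 11111000111001010 = -3638
R = -3638 − 64073 = -67711; wraps to 63361 = 01111011110000001

01111011110000001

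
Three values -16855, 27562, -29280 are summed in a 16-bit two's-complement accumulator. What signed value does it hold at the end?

-16855 + 27562 = 10707 (0010100111010011)
10707 + (-29280) = -18573 (1011011101110011)

-18573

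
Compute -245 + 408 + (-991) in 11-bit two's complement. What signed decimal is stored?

-828

-245 + 408 = 163 (00010100011)
163 + (-991) = -828 (10011000100)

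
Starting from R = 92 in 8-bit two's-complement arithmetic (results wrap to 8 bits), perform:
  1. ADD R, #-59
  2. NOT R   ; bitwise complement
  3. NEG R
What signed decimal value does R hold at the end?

34

Start: R = 92 = 01011100.
R = 92 + (-59) = 33 = 00100001
R = NOT 00100001 = 11011110 = -34
R = −(-34) = 34 = 00100010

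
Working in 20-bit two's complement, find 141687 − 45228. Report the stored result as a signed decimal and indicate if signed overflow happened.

96459; no overflow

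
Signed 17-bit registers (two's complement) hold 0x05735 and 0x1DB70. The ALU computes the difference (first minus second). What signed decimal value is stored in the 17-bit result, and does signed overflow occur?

0x05735 = 00101011100110101 = 22325 (signed)
0x1DB70 = 11101101101110000 = -9360 (signed)
Subtract via negate-and-add: invert 11101101101110000 + 1 = 00010010010010000 (i.e. 9360).
  00101011100110101
+ 00010010010010000
= 00111101111000101
Result 00111101111000101: MSB = 0 → value 31685.
Both addends (after negating the subtrahend) are non-negative and so is the stored result: no signed overflow.

31685; no overflow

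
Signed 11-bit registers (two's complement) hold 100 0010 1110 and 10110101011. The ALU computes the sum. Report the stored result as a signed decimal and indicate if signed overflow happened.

473; overflow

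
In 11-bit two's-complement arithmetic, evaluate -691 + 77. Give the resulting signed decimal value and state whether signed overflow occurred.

-691 → 10101001101
77 → 00001001101
  10101001101
+ 00001001101
= 10110011010
Result 10110011010: MSB = 1 → 1434 − 2048 = -614.
Addends have opposite signs, so signed overflow cannot occur.

-614; no overflow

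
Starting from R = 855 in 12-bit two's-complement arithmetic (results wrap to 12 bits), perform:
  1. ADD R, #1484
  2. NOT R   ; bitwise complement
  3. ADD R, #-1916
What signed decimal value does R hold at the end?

-160

Start: R = 855 = 001101010111.
R = 855 + 1484 = 2339; wraps to -1757 = 100100100011
R = NOT 100100100011 = 011011011100 = 1756
R = 1756 + (-1916) = -160 = 111101100000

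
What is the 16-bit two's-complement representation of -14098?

|-14098| = 14098 = 0011011100010010 in 16 bits.
Invert the bits: 1100100011101101. Add 1: 1100100011101110.
Check: 1100100011101110 reads as 51438 − 65536 = -14098.

1100100011101110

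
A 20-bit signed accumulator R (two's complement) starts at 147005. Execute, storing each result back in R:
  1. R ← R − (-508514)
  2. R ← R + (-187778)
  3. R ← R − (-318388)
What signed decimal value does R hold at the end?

Start: R = 147005 = 00100011111000111101.
R = 147005 − (-508514) = 655519; wraps to -393057 = 10100000000010011111
R = -393057 + (-187778) = -580835; wraps to 467741 = 01110010001100011101
R = 467741 − (-318388) = 786129; wraps to -262447 = 10111111111011010001

-262447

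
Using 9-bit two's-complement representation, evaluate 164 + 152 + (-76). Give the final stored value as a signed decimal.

240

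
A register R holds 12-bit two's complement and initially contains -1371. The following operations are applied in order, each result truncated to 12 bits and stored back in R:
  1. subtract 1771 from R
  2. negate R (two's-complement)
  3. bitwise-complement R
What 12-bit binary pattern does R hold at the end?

Start: R = -1371 = 101010100101.
R = -1371 − 1771 = -3142; wraps to 954 = 001110111010
R = −(954) = -954 = 110001000110
R = NOT 110001000110 = 001110111001 = 953

001110111001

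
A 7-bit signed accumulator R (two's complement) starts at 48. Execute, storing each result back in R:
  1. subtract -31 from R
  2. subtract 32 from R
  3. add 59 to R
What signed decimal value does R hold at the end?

-22

Start: R = 48 = 0110000.
R = 48 − (-31) = 79; wraps to -49 = 1001111
R = -49 − 32 = -81; wraps to 47 = 0101111
R = 47 + 59 = 106; wraps to -22 = 1101010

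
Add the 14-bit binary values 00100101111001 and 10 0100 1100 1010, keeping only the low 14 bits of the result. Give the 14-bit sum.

  00100101111001
+ 10010011001010
= 10111001000011

10111001000011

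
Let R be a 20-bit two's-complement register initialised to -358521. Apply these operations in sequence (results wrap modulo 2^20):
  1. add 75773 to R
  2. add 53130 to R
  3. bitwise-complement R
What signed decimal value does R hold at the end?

229617

Start: R = -358521 = 10101000011110000111.
R = -358521 + 75773 = -282748 = 10111010111110000100
R = -282748 + 53130 = -229618 = 11000111111100001110
R = NOT 11000111111100001110 = 00111000000011110001 = 229617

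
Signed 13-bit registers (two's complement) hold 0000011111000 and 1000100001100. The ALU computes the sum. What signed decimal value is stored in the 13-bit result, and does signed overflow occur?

-3580; no overflow

0000011111000 = 248 (signed)
1000100001100 = -3828 (signed)
  0000011111000
+ 1000100001100
= 1001000000100
Result 1001000000100: MSB = 1 → 4612 − 8192 = -3580.
Addends have opposite signs, so signed overflow cannot occur.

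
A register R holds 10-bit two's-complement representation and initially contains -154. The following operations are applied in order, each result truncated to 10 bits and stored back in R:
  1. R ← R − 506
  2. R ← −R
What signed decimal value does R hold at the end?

-364

Start: R = -154 = 1101100110.
R = -154 − 506 = -660; wraps to 364 = 0101101100
R = −(364) = -364 = 1010010100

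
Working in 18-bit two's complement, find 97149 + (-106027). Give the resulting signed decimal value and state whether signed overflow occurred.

-8878; no overflow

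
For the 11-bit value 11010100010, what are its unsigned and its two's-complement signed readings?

unsigned = 1698, signed = -350

Unsigned: 11010100010 = 1698.
Signed: MSB=1 → 1698 − 2048 = -350.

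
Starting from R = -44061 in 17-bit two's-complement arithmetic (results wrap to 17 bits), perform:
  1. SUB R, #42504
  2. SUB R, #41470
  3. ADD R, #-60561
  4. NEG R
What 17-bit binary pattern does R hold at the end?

Start: R = -44061 = 10101001111100011.
R = -44061 − 42504 = -86565; wraps to 44507 = 01010110111011011
R = 44507 − 41470 = 3037 = 00000101111011101
R = 3037 + (-60561) = -57524 = 10001111101001100
R = −(-57524) = 57524 = 01110000010110100

01110000010110100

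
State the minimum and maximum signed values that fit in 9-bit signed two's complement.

min = -256, max = 255

Minimum: −2^8 = -256.
Maximum: 2^8 − 1 = 255.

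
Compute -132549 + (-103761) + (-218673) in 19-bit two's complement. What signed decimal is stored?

-132549 + (-103761) = -236310 (1000110010011101010)
-236310 + (-218673) = -454983 → wraps to 69305 (0010000111010111001)

69305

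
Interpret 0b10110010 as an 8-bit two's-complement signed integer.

MSB is 1, so the value is negative.
Invert: 01001101. Add 1: 01001110 = 78. So the value is −78.

-78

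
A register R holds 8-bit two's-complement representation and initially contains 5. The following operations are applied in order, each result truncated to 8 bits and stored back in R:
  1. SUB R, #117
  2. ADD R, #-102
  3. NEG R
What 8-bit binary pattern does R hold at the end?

11010110

Start: R = 5 = 00000101.
R = 5 − 117 = -112 = 10010000
R = -112 + (-102) = -214; wraps to 42 = 00101010
R = −(42) = -42 = 11010110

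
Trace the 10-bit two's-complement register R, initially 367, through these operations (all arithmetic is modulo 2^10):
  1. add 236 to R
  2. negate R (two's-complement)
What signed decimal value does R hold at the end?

Start: R = 367 = 0101101111.
R = 367 + 236 = 603; wraps to -421 = 1001011011
R = −(-421) = 421 = 0110100101

421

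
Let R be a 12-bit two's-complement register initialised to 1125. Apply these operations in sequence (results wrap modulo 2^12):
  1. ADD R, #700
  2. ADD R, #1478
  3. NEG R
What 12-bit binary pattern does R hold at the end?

001100011001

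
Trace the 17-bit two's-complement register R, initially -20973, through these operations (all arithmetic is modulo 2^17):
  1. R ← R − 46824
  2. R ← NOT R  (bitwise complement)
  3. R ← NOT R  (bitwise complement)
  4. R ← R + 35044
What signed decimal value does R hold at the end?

-32753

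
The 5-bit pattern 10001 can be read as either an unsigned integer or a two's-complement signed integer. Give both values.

Unsigned: 10001 = 17.
Signed: MSB=1 → 17 − 32 = -15.

unsigned = 17, signed = -15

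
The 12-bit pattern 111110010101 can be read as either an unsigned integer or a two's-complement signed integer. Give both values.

unsigned = 3989, signed = -107

Unsigned: 111110010101 = 3989.
Signed: MSB=1 → 3989 − 4096 = -107.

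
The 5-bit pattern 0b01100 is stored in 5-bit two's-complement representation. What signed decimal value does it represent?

MSB is 0, so the value is non-negative: 01100 = 12.

12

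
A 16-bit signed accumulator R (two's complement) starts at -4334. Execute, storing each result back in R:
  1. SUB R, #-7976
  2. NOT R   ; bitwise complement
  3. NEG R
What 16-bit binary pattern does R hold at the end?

Start: R = -4334 = 1110111100010010.
R = -4334 − (-7976) = 3642 = 0000111000111010
R = NOT 0000111000111010 = 1111000111000101 = -3643
R = −(-3643) = 3643 = 0000111000111011

0000111000111011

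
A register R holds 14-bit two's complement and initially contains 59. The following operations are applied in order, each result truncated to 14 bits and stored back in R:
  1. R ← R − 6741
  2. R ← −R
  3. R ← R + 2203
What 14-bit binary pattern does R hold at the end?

Start: R = 59 = 00000000111011.
R = 59 − 6741 = -6682 = 10010111100110
R = −(-6682) = 6682 = 01101000011010
R = 6682 + 2203 = 8885; wraps to -7499 = 10001010110101

10001010110101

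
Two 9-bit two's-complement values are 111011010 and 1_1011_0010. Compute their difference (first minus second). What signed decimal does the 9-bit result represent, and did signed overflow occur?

40; no overflow

111011010 = -38 (signed)
1_1011_0010 → 110110010 = -78 (signed)
Subtract via negate-and-add: invert 110110010 + 1 = 001001110 (i.e. 78).
  111011010
+ 001001110
= 000101000  (discard carry-out 1)
Result 000101000: MSB = 0 → value 40.
Addends (after negating the subtrahend) have opposite signs, so signed overflow cannot occur.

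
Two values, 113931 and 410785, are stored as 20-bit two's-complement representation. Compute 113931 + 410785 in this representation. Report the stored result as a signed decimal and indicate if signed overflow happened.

-523860; overflow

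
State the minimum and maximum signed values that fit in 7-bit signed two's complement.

min = -64, max = 63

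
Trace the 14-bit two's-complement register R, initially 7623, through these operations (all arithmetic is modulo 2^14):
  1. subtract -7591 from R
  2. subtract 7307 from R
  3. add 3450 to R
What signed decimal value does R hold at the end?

-5027

Start: R = 7623 = 01110111000111.
R = 7623 − (-7591) = 15214; wraps to -1170 = 11101101101110
R = -1170 − 7307 = -8477; wraps to 7907 = 01111011100011
R = 7907 + 3450 = 11357; wraps to -5027 = 10110001011101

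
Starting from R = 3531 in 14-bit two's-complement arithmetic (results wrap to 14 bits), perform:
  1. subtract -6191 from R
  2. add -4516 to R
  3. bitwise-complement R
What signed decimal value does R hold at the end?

-5207

Start: R = 3531 = 00110111001011.
R = 3531 − (-6191) = 9722; wraps to -6662 = 10010111111010
R = -6662 + (-4516) = -11178; wraps to 5206 = 01010001010110
R = NOT 01010001010110 = 10101110101001 = -5207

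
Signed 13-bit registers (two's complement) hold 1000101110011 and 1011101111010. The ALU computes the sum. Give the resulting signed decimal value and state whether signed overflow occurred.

2285; overflow

1000101110011 = -3725 (signed)
1011101111010 = -2182 (signed)
  1000101110011
+ 1011101111010
= 0100011101101  (discard carry-out 1)
Result 0100011101101: MSB = 0 → value 2285.
Both addends are negative but the stored result is non-negative: signed overflow. The true value -3725 + (-2182) = -5907 lies outside [-4096, 4095].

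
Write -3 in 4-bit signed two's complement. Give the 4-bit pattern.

|-3| = 3 = 0011 in 4 bits.
Invert the bits: 1100. Add 1: 1101.
Check: 1101 reads as 13 − 16 = -3.

1101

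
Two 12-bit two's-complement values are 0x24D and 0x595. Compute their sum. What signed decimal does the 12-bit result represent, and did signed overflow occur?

2018; no overflow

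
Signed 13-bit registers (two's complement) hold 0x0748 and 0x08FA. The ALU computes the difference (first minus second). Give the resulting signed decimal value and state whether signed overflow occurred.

0x0748 = 0011101001000 = 1864 (signed)
0x08FA = 0100011111010 = 2298 (signed)
Subtract via negate-and-add: invert 0100011111010 + 1 = 1011100000110 (i.e. -2298).
  0011101001000
+ 1011100000110
= 1111001001110
Result 1111001001110: MSB = 1 → 7758 − 8192 = -434.
Addends (after negating the subtrahend) have opposite signs, so signed overflow cannot occur.

-434; no overflow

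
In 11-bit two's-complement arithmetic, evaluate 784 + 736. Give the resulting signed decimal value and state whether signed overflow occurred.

784 → 01100010000
736 → 01011100000
  01100010000
+ 01011100000
= 10111110000
Result 10111110000: MSB = 1 → 1520 − 2048 = -528.
Both addends are non-negative but the stored result is negative: signed overflow. The true value 784 + 736 = 1520 lies outside [-1024, 1023].

-528; overflow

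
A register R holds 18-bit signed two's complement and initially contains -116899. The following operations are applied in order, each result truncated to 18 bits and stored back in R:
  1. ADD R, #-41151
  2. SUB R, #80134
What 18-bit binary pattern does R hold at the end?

Start: R = -116899 = 100011011101011101.
R = -116899 + (-41151) = -158050; wraps to 104094 = 011001011010011110
R = 104094 − 80134 = 23960 = 000101110110011000

000101110110011000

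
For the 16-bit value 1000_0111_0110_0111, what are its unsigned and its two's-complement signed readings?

unsigned = 34663, signed = -30873

Unsigned: 1000011101100111 = 34663.
Signed: MSB=1 → 34663 − 65536 = -30873.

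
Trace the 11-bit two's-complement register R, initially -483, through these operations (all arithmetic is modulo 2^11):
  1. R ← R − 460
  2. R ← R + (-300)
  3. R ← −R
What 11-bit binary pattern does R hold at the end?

10011011011

Start: R = -483 = 11000011101.
R = -483 − 460 = -943 = 10001010001
R = -943 + (-300) = -1243; wraps to 805 = 01100100101
R = −(805) = -805 = 10011011011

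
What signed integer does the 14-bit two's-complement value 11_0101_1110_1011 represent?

-2581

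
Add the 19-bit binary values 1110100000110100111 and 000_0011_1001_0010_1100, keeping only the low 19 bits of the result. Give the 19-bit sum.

1110111101011010011

  1110100000110100111
+ 0000011100100101100
= 1110111101011010011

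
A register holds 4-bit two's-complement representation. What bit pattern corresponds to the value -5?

1011

|-5| = 5 = 0101 in 4 bits.
Invert the bits: 1010. Add 1: 1011.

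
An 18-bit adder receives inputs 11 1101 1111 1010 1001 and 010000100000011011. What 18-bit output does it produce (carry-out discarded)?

  111101111110101001
+ 010000100000011011
= 001110011111000100  (discard carry-out 1)

001110011111000100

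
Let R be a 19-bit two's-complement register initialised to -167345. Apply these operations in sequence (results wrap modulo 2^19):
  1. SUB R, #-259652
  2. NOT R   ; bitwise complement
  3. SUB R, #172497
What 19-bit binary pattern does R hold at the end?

0111111010110011011

Start: R = -167345 = 1010111001001001111.
R = -167345 − (-259652) = 92307 = 0010110100010010011
R = NOT 0010110100010010011 = 1101001011101101100 = -92308
R = -92308 − 172497 = -264805; wraps to 259483 = 0111111010110011011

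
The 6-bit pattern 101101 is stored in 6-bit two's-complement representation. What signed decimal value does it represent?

MSB is 1, so the value is negative.
Invert: 010010. Add 1: 010011 = 19. So the value is −19.

-19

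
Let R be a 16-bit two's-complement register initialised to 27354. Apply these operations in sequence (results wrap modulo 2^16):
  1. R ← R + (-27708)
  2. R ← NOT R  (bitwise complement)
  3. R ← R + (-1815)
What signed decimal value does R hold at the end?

-1462

Start: R = 27354 = 0110101011011010.
R = 27354 + (-27708) = -354 = 1111111010011110
R = NOT 1111111010011110 = 0000000101100001 = 353
R = 353 + (-1815) = -1462 = 1111101001001010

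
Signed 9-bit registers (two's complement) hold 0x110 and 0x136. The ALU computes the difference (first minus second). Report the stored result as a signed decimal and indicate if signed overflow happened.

-38; no overflow

0x110 = 100010000 = -240 (signed)
0x136 = 100110110 = -202 (signed)
Subtract via negate-and-add: invert 100110110 + 1 = 011001010 (i.e. 202).
  100010000
+ 011001010
= 111011010
Result 111011010: MSB = 1 → 474 − 512 = -38.
Addends (after negating the subtrahend) have opposite signs, so signed overflow cannot occur.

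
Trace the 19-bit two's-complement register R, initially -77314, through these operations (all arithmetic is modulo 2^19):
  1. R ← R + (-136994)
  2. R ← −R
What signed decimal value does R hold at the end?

Start: R = -77314 = 1101101000111111110.
R = -77314 + (-136994) = -214308 = 1001011101011011100
R = −(-214308) = 214308 = 0110100010100100100

214308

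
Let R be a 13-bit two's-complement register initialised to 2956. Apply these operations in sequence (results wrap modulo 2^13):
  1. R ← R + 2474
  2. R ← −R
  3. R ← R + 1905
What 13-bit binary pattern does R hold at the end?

1001000111011

Start: R = 2956 = 0101110001100.
R = 2956 + 2474 = 5430; wraps to -2762 = 1010100110110
R = −(-2762) = 2762 = 0101011001010
R = 2762 + 1905 = 4667; wraps to -3525 = 1001000111011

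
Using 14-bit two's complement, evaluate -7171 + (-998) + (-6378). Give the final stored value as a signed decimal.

1837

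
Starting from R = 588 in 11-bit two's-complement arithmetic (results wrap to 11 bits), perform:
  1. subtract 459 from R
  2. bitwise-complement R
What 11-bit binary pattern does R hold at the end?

11101111110

Start: R = 588 = 01001001100.
R = 588 − 459 = 129 = 00010000001
R = NOT 00010000001 = 11101111110 = -130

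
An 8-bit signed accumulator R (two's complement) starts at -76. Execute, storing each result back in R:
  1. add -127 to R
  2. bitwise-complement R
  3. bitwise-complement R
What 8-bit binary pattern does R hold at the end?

Start: R = -76 = 10110100.
R = -76 + (-127) = -203; wraps to 53 = 00110101
R = NOT 00110101 = 11001010 = -54
R = NOT 11001010 = 00110101 = 53

00110101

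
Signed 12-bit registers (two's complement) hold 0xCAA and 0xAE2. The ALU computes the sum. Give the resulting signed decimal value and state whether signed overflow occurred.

0xCAA = 110010101010 = -854 (signed)
0xAE2 = 101011100010 = -1310 (signed)
  110010101010
+ 101011100010
= 011110001100  (discard carry-out 1)
Result 011110001100: MSB = 0 → value 1932.
Both addends are negative but the stored result is non-negative: signed overflow. The true value -854 + (-1310) = -2164 lies outside [-2048, 2047].

1932; overflow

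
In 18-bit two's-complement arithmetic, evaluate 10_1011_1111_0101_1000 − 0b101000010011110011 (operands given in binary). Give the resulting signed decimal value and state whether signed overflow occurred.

10_1011_1111_0101_1000 → 101011111101011000 = -82088 (signed)
0b101000010011110011 → 101000010011110011 = -97037 (signed)
Subtract via negate-and-add: invert 101000010011110011 + 1 = 010111101100001101 (i.e. 97037).
  101011111101011000
+ 010111101100001101
= 000011101001100101  (discard carry-out 1)
Result 000011101001100101: MSB = 0 → value 14949.
Addends (after negating the subtrahend) have opposite signs, so signed overflow cannot occur.

14949; no overflow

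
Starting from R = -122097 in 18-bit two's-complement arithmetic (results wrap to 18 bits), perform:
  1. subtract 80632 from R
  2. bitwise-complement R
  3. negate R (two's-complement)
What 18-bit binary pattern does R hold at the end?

001110100000011000

Start: R = -122097 = 100010001100001111.
R = -122097 − 80632 = -202729; wraps to 59415 = 001110100000010111
R = NOT 001110100000010111 = 110001011111101000 = -59416
R = −(-59416) = 59416 = 001110100000011000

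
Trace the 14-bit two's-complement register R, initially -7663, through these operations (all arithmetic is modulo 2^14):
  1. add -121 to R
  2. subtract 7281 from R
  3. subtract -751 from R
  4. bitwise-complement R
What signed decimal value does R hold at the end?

Start: R = -7663 = 10001000010001.
R = -7663 + (-121) = -7784 = 10000110011000
R = -7784 − 7281 = -15065; wraps to 1319 = 00010100100111
R = 1319 − (-751) = 2070 = 00100000010110
R = NOT 00100000010110 = 11011111101001 = -2071

-2071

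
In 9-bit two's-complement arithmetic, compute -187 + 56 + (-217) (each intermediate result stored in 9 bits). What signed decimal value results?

164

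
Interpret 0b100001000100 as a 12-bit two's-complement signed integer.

MSB is 1, so the value is negative.
Unsigned reading: 2116. Subtract 2^12 = 4096: 2116 − 4096 = -1980.

-1980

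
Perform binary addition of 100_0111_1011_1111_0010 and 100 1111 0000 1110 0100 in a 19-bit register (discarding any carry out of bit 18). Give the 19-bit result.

  1000111101111110010
+ 1001111000011100100
= 0010110110011010110  (discard carry-out 1)

0010110110011010110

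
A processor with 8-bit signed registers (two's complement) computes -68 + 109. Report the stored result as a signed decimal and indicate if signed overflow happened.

-68 → 10111100
109 → 01101101
  10111100
+ 01101101
= 00101001  (discard carry-out 1)
Result 00101001: MSB = 0 → value 41.
Addends have opposite signs, so signed overflow cannot occur.

41; no overflow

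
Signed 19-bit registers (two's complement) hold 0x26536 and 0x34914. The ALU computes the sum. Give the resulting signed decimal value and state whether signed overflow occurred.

-151990; overflow

0x26536 = 0100110010100110110 = 156982 (signed)
0x34914 = 0110100100100010100 = 215316 (signed)
  0100110010100110110
+ 0110100100100010100
= 1011010111001001010
Result 1011010111001001010: MSB = 1 → 372298 − 524288 = -151990.
Both addends are non-negative but the stored result is negative: signed overflow. The true value 156982 + 215316 = 372298 lies outside [-262144, 262143].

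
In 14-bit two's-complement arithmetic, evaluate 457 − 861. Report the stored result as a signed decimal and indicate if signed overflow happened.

457 → 00000111001001
861 → 00001101011101
Subtract via negate-and-add: invert 00001101011101 + 1 = 11110010100011 (i.e. -861).
  00000111001001
+ 11110010100011
= 11111001101100
Result 11111001101100: MSB = 1 → 15980 − 16384 = -404.
Addends (after negating the subtrahend) have opposite signs, so signed overflow cannot occur.

-404; no overflow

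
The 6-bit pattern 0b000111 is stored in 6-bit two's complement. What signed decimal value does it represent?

7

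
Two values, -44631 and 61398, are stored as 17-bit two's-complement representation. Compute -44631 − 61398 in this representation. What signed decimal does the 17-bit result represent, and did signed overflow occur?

-44631 → 10101000110101001
61398 → 01110111111010110
Subtract via negate-and-add: invert 01110111111010110 + 1 = 10001000000101010 (i.e. -61398).
  10101000110101001
+ 10001000000101010
= 00110000111010011  (discard carry-out 1)
Result 00110000111010011: MSB = 0 → value 25043.
Both addends (after negating the subtrahend) are negative but the stored result is non-negative: signed overflow. The true value -44631 − 61398 = -106029 lies outside [-65536, 65535].

25043; overflow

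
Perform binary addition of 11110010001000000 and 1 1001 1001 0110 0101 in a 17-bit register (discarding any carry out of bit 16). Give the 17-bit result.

10111110110100101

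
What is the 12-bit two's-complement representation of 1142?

1142 is non-negative, so write it directly in 12 bits: 010001110110.

010001110110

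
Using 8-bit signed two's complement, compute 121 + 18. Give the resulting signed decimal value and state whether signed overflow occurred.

121 → 01111001
18 → 00010010
  01111001
+ 00010010
= 10001011
Result 10001011: MSB = 1 → 139 − 256 = -117.
Both addends are non-negative but the stored result is negative: signed overflow. The true value 121 + 18 = 139 lies outside [-128, 127].

-117; overflow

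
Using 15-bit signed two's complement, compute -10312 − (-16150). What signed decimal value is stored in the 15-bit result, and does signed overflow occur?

5838; no overflow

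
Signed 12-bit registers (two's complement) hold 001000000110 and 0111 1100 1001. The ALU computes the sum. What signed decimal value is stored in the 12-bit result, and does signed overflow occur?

001000000110 = 518 (signed)
0111 1100 1001 → 011111001001 = 1993 (signed)
  001000000110
+ 011111001001
= 100111001111
Result 100111001111: MSB = 1 → 2511 − 4096 = -1585.
Both addends are non-negative but the stored result is negative: signed overflow. The true value 518 + 1993 = 2511 lies outside [-2048, 2047].

-1585; overflow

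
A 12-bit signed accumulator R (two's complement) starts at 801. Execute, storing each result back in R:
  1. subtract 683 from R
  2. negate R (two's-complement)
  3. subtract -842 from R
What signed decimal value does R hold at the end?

724

Start: R = 801 = 001100100001.
R = 801 − 683 = 118 = 000001110110
R = −(118) = -118 = 111110001010
R = -118 − (-842) = 724 = 001011010100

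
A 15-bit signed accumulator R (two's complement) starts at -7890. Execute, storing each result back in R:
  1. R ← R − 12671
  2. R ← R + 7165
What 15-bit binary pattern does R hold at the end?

Start: R = -7890 = 110000100101110.
R = -7890 − 12671 = -20561; wraps to 12207 = 010111110101111
R = 12207 + 7165 = 19372; wraps to -13396 = 100101110101100

100101110101100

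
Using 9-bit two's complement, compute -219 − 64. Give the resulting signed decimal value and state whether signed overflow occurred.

-219 → 100100101
64 → 001000000
Subtract via negate-and-add: invert 001000000 + 1 = 111000000 (i.e. -64).
  100100101
+ 111000000
= 011100101  (discard carry-out 1)
Result 011100101: MSB = 0 → value 229.
Both addends (after negating the subtrahend) are negative but the stored result is non-negative: signed overflow. The true value -219 − 64 = -283 lies outside [-256, 255].

229; overflow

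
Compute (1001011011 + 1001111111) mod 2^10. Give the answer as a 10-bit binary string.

0011011010

  1001011011
+ 1001111111
= 0011011010  (discard carry-out 1)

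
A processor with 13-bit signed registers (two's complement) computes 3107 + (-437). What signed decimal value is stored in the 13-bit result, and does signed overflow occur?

3107 → 0110000100011
-437 → 1111001001011
  0110000100011
+ 1111001001011
= 0101001101110  (discard carry-out 1)
Result 0101001101110: MSB = 0 → value 2670.
Addends have opposite signs, so signed overflow cannot occur.

2670; no overflow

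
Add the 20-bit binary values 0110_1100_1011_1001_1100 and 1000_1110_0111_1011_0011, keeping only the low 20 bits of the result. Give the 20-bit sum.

11111011001101001111

  01101100101110011100
+ 10001110011110110011
= 11111011001101001111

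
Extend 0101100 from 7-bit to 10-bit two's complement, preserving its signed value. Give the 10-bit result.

0000101100

MSB of 0101100 is 0; replicate it into the new high bits.
000|0101100 → 0000101100 (still 44).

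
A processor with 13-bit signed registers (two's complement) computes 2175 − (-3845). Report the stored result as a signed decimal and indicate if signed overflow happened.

-2172; overflow

2175 → 0100001111111
-3845 → 1000011111011
Subtract via negate-and-add: invert 1000011111011 + 1 = 0111100000101 (i.e. 3845).
  0100001111111
+ 0111100000101
= 1011110000100
Result 1011110000100: MSB = 1 → 6020 − 8192 = -2172.
Both addends (after negating the subtrahend) are non-negative but the stored result is negative: signed overflow. The true value 2175 − (-3845) = 6020 lies outside [-4096, 4095].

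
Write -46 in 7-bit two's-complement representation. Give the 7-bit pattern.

|-46| = 46 = 0101110 in 7 bits.
Invert the bits: 1010001. Add 1: 1010010.

1010010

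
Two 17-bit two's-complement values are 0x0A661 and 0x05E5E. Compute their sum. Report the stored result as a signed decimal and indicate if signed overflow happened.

-64321; overflow

0x0A661 = 01010011001100001 = 42593 (signed)
0x05E5E = 00101111001011110 = 24158 (signed)
  01010011001100001
+ 00101111001011110
= 10000010010111111
Result 10000010010111111: MSB = 1 → 66751 − 131072 = -64321.
Both addends are non-negative but the stored result is negative: signed overflow. The true value 42593 + 24158 = 66751 lies outside [-65536, 65535].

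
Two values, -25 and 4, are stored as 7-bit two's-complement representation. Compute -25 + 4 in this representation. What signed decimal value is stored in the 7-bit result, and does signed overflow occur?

-21; no overflow

-25 → 1100111
4 → 0000100
  1100111
+ 0000100
= 1101011
Result 1101011: MSB = 1 → 107 − 128 = -21.
Addends have opposite signs, so signed overflow cannot occur.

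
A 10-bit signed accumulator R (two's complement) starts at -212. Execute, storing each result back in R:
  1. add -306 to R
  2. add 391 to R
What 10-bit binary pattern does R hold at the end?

Start: R = -212 = 1100101100.
R = -212 + (-306) = -518; wraps to 506 = 0111111010
R = 506 + 391 = 897; wraps to -127 = 1110000001

1110000001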